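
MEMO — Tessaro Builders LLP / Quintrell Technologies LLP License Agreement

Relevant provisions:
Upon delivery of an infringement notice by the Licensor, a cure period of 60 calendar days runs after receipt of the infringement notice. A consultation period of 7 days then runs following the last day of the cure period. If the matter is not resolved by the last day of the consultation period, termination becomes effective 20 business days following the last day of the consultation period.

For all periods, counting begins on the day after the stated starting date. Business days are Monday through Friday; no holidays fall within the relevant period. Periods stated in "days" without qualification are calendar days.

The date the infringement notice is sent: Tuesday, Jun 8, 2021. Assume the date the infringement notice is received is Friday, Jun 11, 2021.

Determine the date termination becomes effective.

Sep 14, 2021

Adding 60 calendar days to Jun 11, 2021 gives Aug 10, 2021, which is the last day of the cure period.
Adding 7 calendar days to Aug 10, 2021 gives Aug 17, 2021, which is the last day of the consultation period.
The date termination becomes effective: counting 20 business days from Tuesday, Aug 17, 2021 (Aug 18, Aug 19, Aug 20, Aug 23, …, Sep 10, Sep 13, Sep 14, skipping weekends) reaches Tuesday, Sep 14, 2021.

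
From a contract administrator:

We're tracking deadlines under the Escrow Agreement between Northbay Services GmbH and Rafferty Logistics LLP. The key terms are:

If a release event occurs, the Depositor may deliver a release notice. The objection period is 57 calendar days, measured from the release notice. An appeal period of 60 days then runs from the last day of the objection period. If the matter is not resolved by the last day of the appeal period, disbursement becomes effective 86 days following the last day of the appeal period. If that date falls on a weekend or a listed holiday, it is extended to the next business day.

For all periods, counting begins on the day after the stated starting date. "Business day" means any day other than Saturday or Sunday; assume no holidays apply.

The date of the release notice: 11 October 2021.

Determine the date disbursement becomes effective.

2 May 2022

Adding 57 calendar days to 11 October 2021 gives 7 December 2021, which is the last day of the objection period.
Adding 60 calendar days to 7 December 2021 gives 5 February 2022, which is the last day of the appeal period.
Adding 86 calendar days to 5 February 2022 gives 2 May 2022, which is the date disbursement becomes effective. 2 May 2022 is a Monday, so no roll-forward applies.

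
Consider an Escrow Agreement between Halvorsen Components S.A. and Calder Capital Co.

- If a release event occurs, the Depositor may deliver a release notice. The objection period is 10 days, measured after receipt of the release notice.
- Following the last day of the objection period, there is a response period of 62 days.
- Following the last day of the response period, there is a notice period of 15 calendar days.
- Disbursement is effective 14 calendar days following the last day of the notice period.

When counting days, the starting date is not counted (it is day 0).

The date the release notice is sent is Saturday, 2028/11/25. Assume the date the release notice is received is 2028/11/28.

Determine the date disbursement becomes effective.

2029/03/09

The last day of the objection period: 10 calendar days after 2028/11/28 is 2028/12/08.
Adding 62 calendar days to 2028/12/08 gives 2029/02/08, which is the last day of the response period.
The last day of the notice period: 2029/02/08 + 15 days = 2029/02/23.
The date disbursement becomes effective: 14 calendar days after 2029/02/23 is 2029/03/09.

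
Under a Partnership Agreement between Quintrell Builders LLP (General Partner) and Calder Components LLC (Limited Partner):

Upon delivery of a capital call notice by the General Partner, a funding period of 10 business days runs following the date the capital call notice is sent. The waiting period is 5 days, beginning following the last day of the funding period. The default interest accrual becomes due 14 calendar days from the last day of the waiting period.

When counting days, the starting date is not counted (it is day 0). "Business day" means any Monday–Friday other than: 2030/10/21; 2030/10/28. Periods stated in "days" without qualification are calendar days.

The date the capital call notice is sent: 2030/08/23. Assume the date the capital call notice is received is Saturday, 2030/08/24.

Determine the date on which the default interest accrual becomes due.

The last day of the funding period: counting 10 business days from Friday, 2030/08/23 (Aug 26, Aug 27, Aug 28, Aug 29, Aug 30, Sep 2, Sep 3, Sep 4, Sep 5, Sep 6, skipping weekends) reaches Friday, 2030/09/06.
The last day of the waiting period: 5 calendar days after 2030/09/06 is 2030/09/11.
The date on which the default interest accrual becomes due: 14 calendar days after 2030/09/11 is 2030/09/25.

2030/09/25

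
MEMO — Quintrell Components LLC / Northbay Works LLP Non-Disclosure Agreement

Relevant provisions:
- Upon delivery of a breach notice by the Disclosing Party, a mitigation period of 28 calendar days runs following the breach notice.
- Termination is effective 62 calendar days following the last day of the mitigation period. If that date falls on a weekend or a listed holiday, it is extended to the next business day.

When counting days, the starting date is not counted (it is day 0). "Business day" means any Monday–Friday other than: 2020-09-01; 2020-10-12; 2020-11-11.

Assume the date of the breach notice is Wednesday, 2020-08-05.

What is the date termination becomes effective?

2020-11-03

The last day of the mitigation period: 2020-08-05 + 28 days = 2020-09-02.
The date termination becomes effective: 2020-09-02 + 62 days = 2020-11-03. 2020-11-03 is a Tuesday and is not a listed holiday, so no roll-forward applies.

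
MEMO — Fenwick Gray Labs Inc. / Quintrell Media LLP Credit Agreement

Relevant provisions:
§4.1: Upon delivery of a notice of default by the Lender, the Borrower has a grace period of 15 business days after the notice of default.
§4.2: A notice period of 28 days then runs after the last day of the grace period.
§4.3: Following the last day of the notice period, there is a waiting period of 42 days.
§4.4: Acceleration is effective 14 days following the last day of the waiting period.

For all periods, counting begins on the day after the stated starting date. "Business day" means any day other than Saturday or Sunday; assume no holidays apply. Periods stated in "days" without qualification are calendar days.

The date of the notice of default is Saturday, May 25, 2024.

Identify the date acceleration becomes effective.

From Saturday, May 25, 2024, 15 business days (May 27, May 28, May 29, May 30, …, Jun 12, Jun 13, Jun 14, skipping weekends) brings us to Friday, Jun 14, 2024, which is the last day of the grace period.
The last day of the notice period: 28 calendar days after Jun 14, 2024 is Jul 12, 2024.
Adding 42 calendar days to Jul 12, 2024 gives Aug 23, 2024, which is the last day of the waiting period.
The date acceleration becomes effective: 14 calendar days after Aug 23, 2024 is Sep 6, 2024.

Sep 6, 2024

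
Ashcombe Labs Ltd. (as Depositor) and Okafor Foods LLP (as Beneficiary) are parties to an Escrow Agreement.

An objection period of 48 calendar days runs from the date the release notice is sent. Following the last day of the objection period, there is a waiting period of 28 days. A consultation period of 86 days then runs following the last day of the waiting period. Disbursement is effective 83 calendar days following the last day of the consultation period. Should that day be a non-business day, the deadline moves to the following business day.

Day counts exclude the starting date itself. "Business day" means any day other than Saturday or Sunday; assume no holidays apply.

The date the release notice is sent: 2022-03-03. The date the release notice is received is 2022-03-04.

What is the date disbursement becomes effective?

2022-11-03

Adding 48 calendar days to 2022-03-03 gives 2022-04-20, which is the last day of the objection period.
Adding 28 calendar days to 2022-04-20 gives 2022-05-18, which is the last day of the waiting period.
Adding 86 calendar days to 2022-05-18 gives 2022-08-12, which is the last day of the consultation period.
The date disbursement becomes effective: 2022-08-12 + 83 days = 2022-11-03. 2022-11-03 is a Thursday, so no roll-forward applies.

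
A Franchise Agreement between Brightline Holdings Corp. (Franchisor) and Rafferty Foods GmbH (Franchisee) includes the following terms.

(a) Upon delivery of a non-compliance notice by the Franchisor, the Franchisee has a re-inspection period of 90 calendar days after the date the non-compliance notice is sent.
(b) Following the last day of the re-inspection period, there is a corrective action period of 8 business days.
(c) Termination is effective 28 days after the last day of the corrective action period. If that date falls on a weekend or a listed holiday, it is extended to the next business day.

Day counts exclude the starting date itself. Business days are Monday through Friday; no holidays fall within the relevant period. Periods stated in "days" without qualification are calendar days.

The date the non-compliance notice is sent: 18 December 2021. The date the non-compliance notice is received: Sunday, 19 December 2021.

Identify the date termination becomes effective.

The last day of the re-inspection period: 90 calendar days after 18 December 2021 is 18 March 2022.
The last day of the corrective action period: 8 business days after Friday, 18 March 2022, skipping weekends — Mar 21, Mar 22, Mar 23, Mar 24, Mar 25, Mar 28, Mar 29, Mar 30 — lands on Wednesday, 30 March 2022.
The date termination becomes effective: 30 March 2022 + 28 days = 27 April 2022. 27 April 2022 is a Wednesday, so no roll-forward applies.

27 April 2022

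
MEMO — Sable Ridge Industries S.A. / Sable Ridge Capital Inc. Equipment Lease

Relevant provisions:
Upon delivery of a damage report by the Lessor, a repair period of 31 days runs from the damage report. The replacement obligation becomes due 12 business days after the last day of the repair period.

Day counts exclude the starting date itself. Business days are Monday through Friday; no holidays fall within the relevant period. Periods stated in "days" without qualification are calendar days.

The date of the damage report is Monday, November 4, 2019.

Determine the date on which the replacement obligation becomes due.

December 23, 2019

The last day of the repair period: November 4, 2019 + 31 days = December 5, 2019.
The date on which the replacement obligation becomes due: 12 business days after Thursday, December 5, 2019, skipping weekends — Dec 6, Dec 9, Dec 10, Dec 11, …, Dec 19, Dec 20, Dec 23 — lands on Monday, December 23, 2019.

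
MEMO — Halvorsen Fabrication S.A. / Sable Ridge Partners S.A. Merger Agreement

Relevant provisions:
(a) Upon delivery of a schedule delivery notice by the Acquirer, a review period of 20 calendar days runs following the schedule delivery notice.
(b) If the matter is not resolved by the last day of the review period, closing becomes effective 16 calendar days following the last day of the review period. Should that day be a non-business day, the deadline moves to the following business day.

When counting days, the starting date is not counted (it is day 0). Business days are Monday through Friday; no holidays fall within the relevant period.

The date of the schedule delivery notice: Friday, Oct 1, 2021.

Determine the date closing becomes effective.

The last day of the review period: Oct 1, 2021 + 20 days = Oct 21, 2021.
Adding 16 calendar days to Oct 21, 2021 gives Nov 6, 2021, which is the date closing becomes effective. That falls on a Saturday, so it rolls to the next business day, Monday, Nov 8, 2021.

Nov 8, 2021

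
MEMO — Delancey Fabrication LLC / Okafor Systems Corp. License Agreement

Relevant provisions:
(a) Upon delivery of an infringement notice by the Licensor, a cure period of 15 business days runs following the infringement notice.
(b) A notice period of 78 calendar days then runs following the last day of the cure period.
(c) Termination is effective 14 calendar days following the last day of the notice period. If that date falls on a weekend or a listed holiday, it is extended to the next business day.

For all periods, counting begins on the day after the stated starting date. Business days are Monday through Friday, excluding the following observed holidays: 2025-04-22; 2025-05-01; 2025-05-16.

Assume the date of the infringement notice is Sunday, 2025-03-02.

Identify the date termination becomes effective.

The last day of the cure period: counting 15 business days from Sunday, 2025-03-02 (Mar 3, Mar 4, Mar 5, Mar 6, …, Mar 19, Mar 20, Mar 21, skipping weekends) reaches Friday, 2025-03-21.
The last day of the notice period: 2025-03-21 + 78 days = 2025-06-07.
The date termination becomes effective: 14 calendar days after 2025-06-07 is 2025-06-21. That falls on a Saturday, so it rolls to the next business day, Monday, 2025-06-23.

2025-06-23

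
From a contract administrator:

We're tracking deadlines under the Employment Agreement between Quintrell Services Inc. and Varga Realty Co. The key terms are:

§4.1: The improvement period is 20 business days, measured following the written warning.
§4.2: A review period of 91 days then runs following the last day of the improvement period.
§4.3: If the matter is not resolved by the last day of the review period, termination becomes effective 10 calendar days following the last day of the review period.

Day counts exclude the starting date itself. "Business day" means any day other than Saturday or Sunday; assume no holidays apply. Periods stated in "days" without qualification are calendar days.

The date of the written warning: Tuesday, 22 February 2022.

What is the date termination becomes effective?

The last day of the improvement period: 20 business days after Tuesday, 22 February 2022, skipping weekends — Feb 23, Feb 24, Feb 25, Feb 28, …, Mar 18, Mar 21, Mar 22 — lands on Tuesday, 22 March 2022.
Adding 91 calendar days to 22 March 2022 gives 21 June 2022, which is the last day of the review period.
The date termination becomes effective: 21 June 2022 + 10 days = 1 July 2022.

1 July 2022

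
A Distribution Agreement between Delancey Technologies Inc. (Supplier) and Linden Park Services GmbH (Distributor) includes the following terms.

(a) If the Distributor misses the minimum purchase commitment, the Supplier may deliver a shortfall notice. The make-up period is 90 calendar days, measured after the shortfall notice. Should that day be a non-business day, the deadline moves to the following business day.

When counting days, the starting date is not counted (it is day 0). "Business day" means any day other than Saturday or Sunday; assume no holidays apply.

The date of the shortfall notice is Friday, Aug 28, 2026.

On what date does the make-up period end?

The last day of the make-up period: Aug 28, 2026 + 90 days = Nov 26, 2026. Nov 26, 2026 is a Thursday, so no roll-forward applies.

Nov 26, 2026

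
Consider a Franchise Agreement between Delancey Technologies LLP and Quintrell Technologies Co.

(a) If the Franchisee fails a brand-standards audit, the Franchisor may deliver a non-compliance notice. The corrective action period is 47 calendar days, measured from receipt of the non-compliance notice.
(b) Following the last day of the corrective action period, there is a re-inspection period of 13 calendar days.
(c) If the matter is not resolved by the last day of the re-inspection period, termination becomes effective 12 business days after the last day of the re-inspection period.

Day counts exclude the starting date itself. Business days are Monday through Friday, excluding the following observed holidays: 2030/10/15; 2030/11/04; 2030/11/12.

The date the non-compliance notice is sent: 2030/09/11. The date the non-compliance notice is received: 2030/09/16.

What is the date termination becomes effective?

2030/12/03

The last day of the corrective action period: 2030/09/16 + 47 days = 2030/11/02.
The last day of the re-inspection period: 2030/11/02 + 13 days = 2030/11/15.
From Friday, 2030/11/15, 12 business days (Nov 18, Nov 19, Nov 20, Nov 21, …, Nov 29, Dec 2, Dec 3, skipping weekends) brings us to Tuesday, 2030/12/03, which is the date termination becomes effective.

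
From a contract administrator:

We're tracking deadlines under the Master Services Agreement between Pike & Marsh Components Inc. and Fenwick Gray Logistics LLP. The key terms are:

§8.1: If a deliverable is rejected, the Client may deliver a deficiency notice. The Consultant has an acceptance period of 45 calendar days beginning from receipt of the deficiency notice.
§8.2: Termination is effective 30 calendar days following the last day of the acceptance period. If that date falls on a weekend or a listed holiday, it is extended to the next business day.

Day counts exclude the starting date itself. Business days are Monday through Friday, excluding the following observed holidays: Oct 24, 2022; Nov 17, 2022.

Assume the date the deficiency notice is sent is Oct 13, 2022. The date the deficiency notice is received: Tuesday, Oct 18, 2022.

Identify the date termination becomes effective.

Jan 2, 2023

The last day of the acceptance period: 45 calendar days after Oct 18, 2022 is Dec 2, 2022.
Adding 30 calendar days to Dec 2, 2022 gives Jan 1, 2023, which is the date termination becomes effective. That falls on a Sunday, so it rolls to the next business day, Monday, Jan 2, 2023.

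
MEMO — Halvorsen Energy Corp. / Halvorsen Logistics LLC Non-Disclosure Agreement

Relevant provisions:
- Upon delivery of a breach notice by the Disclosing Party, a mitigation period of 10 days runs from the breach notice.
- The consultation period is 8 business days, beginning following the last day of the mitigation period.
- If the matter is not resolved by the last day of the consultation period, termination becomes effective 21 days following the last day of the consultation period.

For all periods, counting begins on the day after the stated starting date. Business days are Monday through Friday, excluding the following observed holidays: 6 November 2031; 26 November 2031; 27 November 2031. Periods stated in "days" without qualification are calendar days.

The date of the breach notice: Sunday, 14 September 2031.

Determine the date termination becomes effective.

Adding 10 calendar days to 14 September 2031 gives 24 September 2031, which is the last day of the mitigation period.
The last day of the consultation period: counting 8 business days from Wednesday, 24 September 2031 (Sep 25, Sep 26, Sep 29, Sep 30, Oct 1, Oct 2, Oct 3, Oct 6, skipping weekends) reaches Monday, 6 October 2031.
Adding 21 calendar days to 6 October 2031 gives 27 October 2031, which is the date termination becomes effective.

27 October 2031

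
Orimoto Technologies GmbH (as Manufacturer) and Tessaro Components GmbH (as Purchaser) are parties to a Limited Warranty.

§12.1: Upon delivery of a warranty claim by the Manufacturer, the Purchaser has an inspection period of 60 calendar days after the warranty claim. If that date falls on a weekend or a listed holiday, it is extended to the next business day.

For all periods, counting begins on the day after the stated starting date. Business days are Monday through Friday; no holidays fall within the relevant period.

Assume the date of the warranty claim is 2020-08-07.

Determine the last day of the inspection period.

2020-10-06

Adding 60 calendar days to 2020-08-07 gives 2020-10-06, which is the last day of the inspection period. 2020-10-06 is a Tuesday, so no roll-forward applies.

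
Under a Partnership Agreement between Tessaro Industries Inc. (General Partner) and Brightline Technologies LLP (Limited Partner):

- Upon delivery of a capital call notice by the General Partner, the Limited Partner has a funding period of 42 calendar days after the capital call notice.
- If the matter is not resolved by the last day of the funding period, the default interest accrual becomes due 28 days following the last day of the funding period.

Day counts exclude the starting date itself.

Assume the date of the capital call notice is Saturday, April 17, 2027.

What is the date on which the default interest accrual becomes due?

The last day of the funding period: 42 calendar days after April 17, 2027 is May 29, 2027.
Adding 28 calendar days to May 29, 2027 gives June 26, 2027, which is the date on which the default interest accrual becomes due.

June 26, 2027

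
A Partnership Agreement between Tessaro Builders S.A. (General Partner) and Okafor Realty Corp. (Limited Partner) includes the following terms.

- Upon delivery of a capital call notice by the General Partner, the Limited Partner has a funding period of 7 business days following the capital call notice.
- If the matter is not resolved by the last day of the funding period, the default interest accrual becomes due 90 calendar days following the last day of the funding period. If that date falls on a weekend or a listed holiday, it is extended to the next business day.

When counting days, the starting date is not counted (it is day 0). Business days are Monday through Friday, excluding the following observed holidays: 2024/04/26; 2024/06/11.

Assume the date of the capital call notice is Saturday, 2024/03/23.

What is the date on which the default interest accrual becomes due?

From Saturday, 2024/03/23, 7 business days (Mar 25, Mar 26, Mar 27, Mar 28, Mar 29, Apr 1, Apr 2, skipping weekends) brings us to Tuesday, 2024/04/02, which is the last day of the funding period.
The date on which the default interest accrual becomes due: 2024/04/02 + 90 days = 2024/07/01. 2024/07/01 is a Monday and is not a listed holiday, so no roll-forward applies.

2024/07/01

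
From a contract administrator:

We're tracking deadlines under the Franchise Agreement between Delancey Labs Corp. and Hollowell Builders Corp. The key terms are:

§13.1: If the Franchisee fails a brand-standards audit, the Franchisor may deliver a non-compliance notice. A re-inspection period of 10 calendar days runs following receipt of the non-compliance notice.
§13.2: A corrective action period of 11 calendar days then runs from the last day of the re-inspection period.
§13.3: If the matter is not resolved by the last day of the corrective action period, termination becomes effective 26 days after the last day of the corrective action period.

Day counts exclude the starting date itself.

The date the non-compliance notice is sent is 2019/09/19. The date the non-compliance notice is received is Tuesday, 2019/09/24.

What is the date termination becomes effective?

The last day of the re-inspection period: 2019/09/24 + 10 days = 2019/10/04.
Adding 11 calendar days to 2019/10/04 gives 2019/10/15, which is the last day of the corrective action period.
Adding 26 calendar days to 2019/10/15 gives 2019/11/10, which is the date termination becomes effective.

2019/11/10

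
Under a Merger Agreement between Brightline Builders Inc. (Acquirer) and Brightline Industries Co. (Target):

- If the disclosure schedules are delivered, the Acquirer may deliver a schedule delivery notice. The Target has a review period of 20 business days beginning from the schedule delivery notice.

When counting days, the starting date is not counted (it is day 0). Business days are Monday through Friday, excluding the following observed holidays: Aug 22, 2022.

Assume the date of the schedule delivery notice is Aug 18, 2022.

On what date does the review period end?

From Thursday, Aug 18, 2022, 20 business days (Aug 19, Aug 23, Aug 24, Aug 25, …, Sep 14, Sep 15, Sep 16, skipping weekends and the listed holiday on Aug 22) brings us to Friday, Sep 16, 2022, which is the last day of the review period.

Sep 16, 2022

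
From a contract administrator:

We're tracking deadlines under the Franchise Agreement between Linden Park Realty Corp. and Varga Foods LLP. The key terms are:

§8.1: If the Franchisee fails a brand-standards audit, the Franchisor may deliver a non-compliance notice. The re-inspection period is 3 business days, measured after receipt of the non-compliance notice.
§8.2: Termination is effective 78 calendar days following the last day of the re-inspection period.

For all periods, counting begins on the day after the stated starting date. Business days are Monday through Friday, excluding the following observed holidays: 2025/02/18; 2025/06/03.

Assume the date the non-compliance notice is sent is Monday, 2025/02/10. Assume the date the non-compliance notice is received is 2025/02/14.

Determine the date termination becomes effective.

2025/05/09

From Friday, 2025/02/14, 3 business days (Feb 17, Feb 19, Feb 20, skipping weekends and the listed holiday on Feb 18) brings us to Thursday, 2025/02/20, which is the last day of the re-inspection period.
The date termination becomes effective: 2025/02/20 + 78 days = 2025/05/09.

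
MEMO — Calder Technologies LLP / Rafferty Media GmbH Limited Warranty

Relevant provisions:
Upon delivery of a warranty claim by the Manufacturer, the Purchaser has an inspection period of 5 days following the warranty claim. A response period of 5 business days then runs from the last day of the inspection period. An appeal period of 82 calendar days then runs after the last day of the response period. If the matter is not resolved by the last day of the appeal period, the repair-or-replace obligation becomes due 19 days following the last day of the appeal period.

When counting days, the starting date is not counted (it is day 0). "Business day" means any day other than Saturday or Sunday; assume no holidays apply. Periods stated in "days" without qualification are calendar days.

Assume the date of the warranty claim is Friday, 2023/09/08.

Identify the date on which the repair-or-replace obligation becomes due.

2023/12/30

The last day of the inspection period: 2023/09/08 + 5 days = 2023/09/13.
The last day of the response period: 5 business days after Wednesday, 2023/09/13, skipping weekends — Sep 14, Sep 15, Sep 18, Sep 19, Sep 20 — lands on Wednesday, 2023/09/20.
The last day of the appeal period: 2023/09/20 + 82 days = 2023/12/11.
The date on which the repair-or-replace obligation becomes due: 2023/12/11 + 19 days = 2023/12/30.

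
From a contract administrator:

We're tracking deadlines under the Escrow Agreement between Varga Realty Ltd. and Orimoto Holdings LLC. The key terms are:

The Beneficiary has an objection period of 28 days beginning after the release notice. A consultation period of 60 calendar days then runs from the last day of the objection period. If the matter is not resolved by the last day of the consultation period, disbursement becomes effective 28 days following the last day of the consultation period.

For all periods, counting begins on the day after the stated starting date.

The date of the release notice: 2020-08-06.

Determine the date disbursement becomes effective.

2020-11-30

The last day of the objection period: 2020-08-06 + 28 days = 2020-09-03.
Adding 60 calendar days to 2020-09-03 gives 2020-11-02, which is the last day of the consultation period.
Adding 28 calendar days to 2020-11-02 gives 2020-11-30, which is the date disbursement becomes effective.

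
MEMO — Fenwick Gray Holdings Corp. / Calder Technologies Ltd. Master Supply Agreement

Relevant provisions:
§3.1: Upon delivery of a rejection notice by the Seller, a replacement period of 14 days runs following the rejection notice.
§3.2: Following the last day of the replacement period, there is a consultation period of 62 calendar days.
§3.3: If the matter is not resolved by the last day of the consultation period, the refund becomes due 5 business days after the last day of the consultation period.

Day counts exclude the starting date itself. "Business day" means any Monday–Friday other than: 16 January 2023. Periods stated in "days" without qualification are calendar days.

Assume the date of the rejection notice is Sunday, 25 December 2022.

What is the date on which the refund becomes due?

The last day of the replacement period: 25 December 2022 + 14 days = 8 January 2023.
The last day of the consultation period: 62 calendar days after 8 January 2023 is 11 March 2023.
The date on which the refund becomes due: 5 business days after Saturday, 11 March 2023, skipping weekends — Mar 13, Mar 14, Mar 15, Mar 16, Mar 17 — lands on Friday, 17 March 2023.

17 March 2023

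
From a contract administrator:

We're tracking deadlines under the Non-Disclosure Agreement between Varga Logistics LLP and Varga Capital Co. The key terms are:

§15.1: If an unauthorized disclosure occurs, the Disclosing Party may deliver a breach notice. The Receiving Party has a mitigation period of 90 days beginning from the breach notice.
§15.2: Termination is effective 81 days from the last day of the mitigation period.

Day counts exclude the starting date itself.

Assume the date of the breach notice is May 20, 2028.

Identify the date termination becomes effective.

November 7, 2028

The last day of the mitigation period: 90 calendar days after May 20, 2028 is August 18, 2028.
Adding 81 calendar days to August 18, 2028 gives November 7, 2028, which is the date termination becomes effective.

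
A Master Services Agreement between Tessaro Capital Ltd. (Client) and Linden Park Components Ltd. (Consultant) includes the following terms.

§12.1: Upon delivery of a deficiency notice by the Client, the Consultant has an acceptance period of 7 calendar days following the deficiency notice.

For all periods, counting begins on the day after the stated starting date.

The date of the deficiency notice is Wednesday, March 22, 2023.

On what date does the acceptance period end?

Adding 7 calendar days to March 22, 2023 gives March 29, 2023, which is the last day of the acceptance period.

March 29, 2023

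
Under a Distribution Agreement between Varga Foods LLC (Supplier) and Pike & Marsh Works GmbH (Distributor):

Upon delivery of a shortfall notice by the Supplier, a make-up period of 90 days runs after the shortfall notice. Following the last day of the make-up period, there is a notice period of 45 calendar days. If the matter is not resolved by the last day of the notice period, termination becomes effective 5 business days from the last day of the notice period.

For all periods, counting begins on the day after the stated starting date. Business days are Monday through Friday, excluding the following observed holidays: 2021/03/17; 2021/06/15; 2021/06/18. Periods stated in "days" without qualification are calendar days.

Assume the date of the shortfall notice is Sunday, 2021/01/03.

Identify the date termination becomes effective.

2021/05/25

Adding 90 calendar days to 2021/01/03 gives 2021/04/03, which is the last day of the make-up period.
The last day of the notice period: 2021/04/03 + 45 days = 2021/05/18.
From Tuesday, 2021/05/18, 5 business days (May 19, May 20, May 21, May 24, May 25, skipping weekends) brings us to Tuesday, 2021/05/25, which is the date termination becomes effective.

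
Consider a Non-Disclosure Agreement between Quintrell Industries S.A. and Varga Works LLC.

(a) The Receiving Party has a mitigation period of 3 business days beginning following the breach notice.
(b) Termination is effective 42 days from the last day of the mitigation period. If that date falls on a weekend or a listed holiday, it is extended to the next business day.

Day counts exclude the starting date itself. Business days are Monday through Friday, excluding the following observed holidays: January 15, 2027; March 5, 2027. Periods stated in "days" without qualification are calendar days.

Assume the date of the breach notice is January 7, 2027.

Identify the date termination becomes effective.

February 23, 2027

The last day of the mitigation period: 3 business days after Thursday, January 7, 2027, skipping weekends — Jan 8, Jan 11, Jan 12 — lands on Tuesday, January 12, 2027.
Adding 42 calendar days to January 12, 2027 gives February 23, 2027, which is the date termination becomes effective. February 23, 2027 is a Tuesday and is not a listed holiday, so no roll-forward applies.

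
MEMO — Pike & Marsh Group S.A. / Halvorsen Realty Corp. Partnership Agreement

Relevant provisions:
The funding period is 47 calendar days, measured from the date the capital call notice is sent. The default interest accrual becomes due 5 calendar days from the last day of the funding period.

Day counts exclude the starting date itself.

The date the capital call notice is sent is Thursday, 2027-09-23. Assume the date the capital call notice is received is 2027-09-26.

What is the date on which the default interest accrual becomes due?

2027-11-14

The last day of the funding period: 2027-09-23 + 47 days = 2027-11-09.
The date on which the default interest accrual becomes due: 2027-11-09 + 5 days = 2027-11-14.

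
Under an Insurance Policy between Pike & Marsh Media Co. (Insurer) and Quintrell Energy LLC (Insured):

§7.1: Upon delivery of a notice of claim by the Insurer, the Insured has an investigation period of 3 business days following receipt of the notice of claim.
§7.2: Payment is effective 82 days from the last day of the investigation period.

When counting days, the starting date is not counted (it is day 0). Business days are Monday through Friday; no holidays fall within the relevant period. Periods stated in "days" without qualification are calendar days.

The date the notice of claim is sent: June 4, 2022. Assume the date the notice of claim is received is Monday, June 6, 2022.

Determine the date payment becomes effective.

The last day of the investigation period: 3 business days after Monday, June 6, 2022, skipping weekends — Jun 7, Jun 8, Jun 9 — lands on Thursday, June 9, 2022.
Adding 82 calendar days to June 9, 2022 gives August 30, 2022, which is the date payment becomes effective.

August 30, 2022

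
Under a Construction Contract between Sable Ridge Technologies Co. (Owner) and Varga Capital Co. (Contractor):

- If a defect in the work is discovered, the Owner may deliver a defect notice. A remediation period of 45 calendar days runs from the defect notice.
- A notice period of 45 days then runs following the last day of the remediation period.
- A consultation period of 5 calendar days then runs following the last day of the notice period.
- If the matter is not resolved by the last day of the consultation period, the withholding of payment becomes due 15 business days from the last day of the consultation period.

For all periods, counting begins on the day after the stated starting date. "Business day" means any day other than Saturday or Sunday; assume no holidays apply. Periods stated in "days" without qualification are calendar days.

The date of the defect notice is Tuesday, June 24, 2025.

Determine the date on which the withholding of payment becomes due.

Adding 45 calendar days to June 24, 2025 gives August 8, 2025, which is the last day of the remediation period.
Adding 45 calendar days to August 8, 2025 gives September 22, 2025, which is the last day of the notice period.
Adding 5 calendar days to September 22, 2025 gives September 27, 2025, which is the last day of the consultation period.
The date on which the withholding of payment becomes due: counting 15 business days from Saturday, September 27, 2025 (Sep 29, Sep 30, Oct 1, Oct 2, …, Oct 15, Oct 16, Oct 17, skipping weekends) reaches Friday, October 17, 2025.

October 17, 2025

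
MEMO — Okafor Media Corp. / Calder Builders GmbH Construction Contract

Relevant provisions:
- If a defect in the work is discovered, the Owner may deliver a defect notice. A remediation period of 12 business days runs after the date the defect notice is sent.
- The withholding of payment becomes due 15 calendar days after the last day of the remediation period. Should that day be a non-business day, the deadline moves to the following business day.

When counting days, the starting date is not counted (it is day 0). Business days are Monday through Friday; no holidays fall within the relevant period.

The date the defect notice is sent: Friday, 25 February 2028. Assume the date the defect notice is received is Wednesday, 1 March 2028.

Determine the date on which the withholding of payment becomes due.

The last day of the remediation period: counting 12 business days from Friday, 25 February 2028 (Feb 28, Feb 29, Mar 1, Mar 2, …, Mar 10, Mar 13, Mar 14, skipping weekends) reaches Tuesday, 14 March 2028.
Adding 15 calendar days to 14 March 2028 gives 29 March 2028, which is the date on which the withholding of payment becomes due. 29 March 2028 is a Wednesday, so no roll-forward applies.

29 March 2028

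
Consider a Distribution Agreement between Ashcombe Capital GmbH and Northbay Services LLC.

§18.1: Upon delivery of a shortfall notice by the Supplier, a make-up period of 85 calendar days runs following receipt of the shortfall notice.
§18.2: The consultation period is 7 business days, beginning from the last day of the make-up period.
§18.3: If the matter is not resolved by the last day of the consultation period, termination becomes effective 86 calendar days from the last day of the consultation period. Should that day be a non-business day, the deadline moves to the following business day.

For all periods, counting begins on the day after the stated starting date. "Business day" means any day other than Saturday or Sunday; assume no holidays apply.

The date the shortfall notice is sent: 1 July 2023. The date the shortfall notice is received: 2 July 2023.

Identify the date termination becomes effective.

29 December 2023

The last day of the make-up period: 85 calendar days after 2 July 2023 is 25 September 2023.
The last day of the consultation period: counting 7 business days from Monday, 25 September 2023 (Sep 26, Sep 27, Sep 28, Sep 29, Oct 2, Oct 3, Oct 4, skipping weekends) reaches Wednesday, 4 October 2023.
The date termination becomes effective: 86 calendar days after 4 October 2023 is 29 December 2023. 29 December 2023 is a Friday, so no roll-forward applies.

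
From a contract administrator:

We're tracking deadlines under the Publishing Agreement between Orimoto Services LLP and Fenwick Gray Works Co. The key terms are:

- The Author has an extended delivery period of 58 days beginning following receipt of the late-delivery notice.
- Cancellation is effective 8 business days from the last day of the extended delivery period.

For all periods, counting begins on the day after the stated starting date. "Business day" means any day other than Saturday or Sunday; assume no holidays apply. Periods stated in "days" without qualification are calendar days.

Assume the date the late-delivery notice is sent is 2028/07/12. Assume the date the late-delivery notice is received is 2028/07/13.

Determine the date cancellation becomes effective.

2028/09/20

The last day of the extended delivery period: 58 calendar days after 2028/07/13 is 2028/09/09.
The date cancellation becomes effective: 8 business days after Saturday, 2028/09/09, skipping weekends — Sep 11, Sep 12, Sep 13, Sep 14, Sep 15, Sep 18, Sep 19, Sep 20 — lands on Wednesday, 2028/09/20.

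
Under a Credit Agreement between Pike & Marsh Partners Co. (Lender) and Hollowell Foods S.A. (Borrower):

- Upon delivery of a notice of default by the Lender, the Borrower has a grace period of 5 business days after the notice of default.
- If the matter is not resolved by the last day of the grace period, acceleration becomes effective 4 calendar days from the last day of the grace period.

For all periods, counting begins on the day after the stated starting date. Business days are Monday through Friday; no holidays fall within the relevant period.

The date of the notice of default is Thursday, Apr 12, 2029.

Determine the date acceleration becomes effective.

Apr 23, 2029

The last day of the grace period: counting 5 business days from Thursday, Apr 12, 2029 (Apr 13, Apr 16, Apr 17, Apr 18, Apr 19, skipping weekends) reaches Thursday, Apr 19, 2029.
The date acceleration becomes effective: 4 calendar days after Apr 19, 2029 is Apr 23, 2029.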